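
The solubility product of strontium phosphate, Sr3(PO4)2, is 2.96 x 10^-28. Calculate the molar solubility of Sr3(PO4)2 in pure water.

1.22 × 10^-6 M

Sr3(PO4)2(s) ⇌ 3 Sr^2+ + 2 PO4^3-
Ksp = [Sr^2+]^3[PO4^3-]^2
For each mole of Sr3(PO4)2 that dissolves: [Sr^2+] = 3s, [PO4^3-] = 2s.
Substituting: Ksp = (3s)^3(2s)^2 = 108s^5
s^5 = 2.96 x 10^-28 / 108, so s = 1.22 x 10^-6 M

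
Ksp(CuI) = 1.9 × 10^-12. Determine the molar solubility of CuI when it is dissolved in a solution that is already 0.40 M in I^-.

CuI(s) ⇌ Cu^+ + I^-
Ksp = [Cu^+][I^-]
Let s = moles of CuI that dissolve per litre. [Cu^+] = s, [I^-] = 0.40 + s ≈ 0.40 (Ksp is small, so little additional dissolves).
Ksp ≈ s × 0.40
s = 4.8 × 10^-12 M
Check: s = 4.8 × 10^-12 ≪ 0.40, so the approximation is valid.

s ≈ 4.8 × 10^-12 M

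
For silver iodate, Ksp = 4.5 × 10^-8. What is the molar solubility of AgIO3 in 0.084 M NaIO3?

s = 5.4e-7 M

AgIO3(s) ⇌ Ag^+ + IO3^-
Ksp = [Ag^+][IO3^-]
Let s be the molar solubility in this solution. [Ag^+] = s, [IO3^-] = 0.084 + s ≈ 0.084 (common-ion effect: IO3^- is already 0.084 M).
Ksp ≈ s × 0.084
s = 5.4 x 10^-7 M
Check: s = 5.4 × 10^-7 ≪ 0.084, so the approximation is valid.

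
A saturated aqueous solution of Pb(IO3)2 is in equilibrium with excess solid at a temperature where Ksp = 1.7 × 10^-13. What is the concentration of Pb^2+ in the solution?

Pb(IO3)2(s) <=> Pb^2+ + 2 IO3^-
Ksp = [Pb^2+][IO3^-]^2
For each mole of Pb(IO3)2 that dissolves: [Pb^2+] = s, [IO3^-] = 2s.
Ksp = s(2s)^2 = 4s^3
s = (1.7 × 10^-13 / 4)^(1/3) = 3.49 × 10^-5 M
[Pb^2+] = s = 3.5 × 10^-5 M

3.5e-5 M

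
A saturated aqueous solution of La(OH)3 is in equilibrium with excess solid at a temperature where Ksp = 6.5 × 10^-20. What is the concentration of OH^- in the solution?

La(OH)3(s) ⇌ La^3+(aq) + 3 OH^-(aq)
Ksp = [La^3+][OH^-]^3
Let s = molar solubility. Then [La^3+] = s and [OH^-] = 3s.
So Ksp = s × (3s)^3 = 27s^4
Solving, s = (6.5 × 10^-20/27)^(1/4) = 7.00 × 10^-6 M
[OH^-] = 3s = 2.1 × 10^-5 M

[OH^-] = 2.1e-5 M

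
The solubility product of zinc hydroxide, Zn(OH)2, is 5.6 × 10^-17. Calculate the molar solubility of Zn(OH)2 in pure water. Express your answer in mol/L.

2.4 × 10^-6 M

Zn(OH)2(s) <=> Zn^2+ + 2 OH^-
Ksp = [Zn^2+][OH^-]^2
If s mol/L of Zn(OH)2 dissolves, [Zn^2+] = s and [OH^-] = 2s.
So Ksp = s × (2s)^2 = 4s^3
s = (5.6 × 10^-17 / 4)^(1/3) = 2.4 x 10^-6 M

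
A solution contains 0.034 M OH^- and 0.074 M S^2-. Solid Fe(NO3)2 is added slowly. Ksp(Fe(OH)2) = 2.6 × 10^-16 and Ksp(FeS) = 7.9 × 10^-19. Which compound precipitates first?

Each salt begins to precipitate when Q = Ksp, i.e. when [Fe^2+] reaches its threshold.
For Fe(OH)2: 2.6 × 10^-16 = (0.034)^2 × [Fe^2+]  ⇒  [Fe^2+] = 2.2 × 10^-13 M.
For FeS: 7.9 × 10^-19 = 0.074 × [Fe^2+]  ⇒  [Fe^2+] = 1.1 × 10^-17 M.
The salt with the lower threshold [Fe^2+] precipitates first: FeS.

FeS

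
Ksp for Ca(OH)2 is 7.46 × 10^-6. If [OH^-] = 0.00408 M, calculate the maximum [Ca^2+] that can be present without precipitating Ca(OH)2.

[Ca^2+] ≈ 4.48 x 10^-1 M

Ca(OH)2(s) ⇌ Ca^2+(aq) + 2 OH^-(aq)
Ksp = [Ca^2+][OH^-]^2
Precipitation begins when Q = Ksp. With [OH^-] = 0.00408 M:
7.46 × 10^-6 = (0.00408)^2 × [Ca^2+]
[Ca^2+] = (7.46 × 10^-6 / 1.665 × 10^-5) = 4.48 × 10^-1 M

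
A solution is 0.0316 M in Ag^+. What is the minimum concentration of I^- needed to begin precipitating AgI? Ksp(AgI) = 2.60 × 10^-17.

AgI(s) ⇌ Ag^+(aq) + I^-(aq)
Ksp = [Ag^+][I^-]
Precipitation begins when Q = Ksp. With [Ag^+] = 0.0316 M:
2.60 × 10^-17 = (0.0316) × [I^-]
[I^-] = (2.60 × 10^-17 / 3.16 x 10^-2) = 8.23 × 10^-16 M

8.23 × 10^-16 M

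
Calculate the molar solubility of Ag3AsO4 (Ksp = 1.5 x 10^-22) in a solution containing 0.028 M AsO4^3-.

Ag3AsO4(s) ⇌ 3 Ag^+(aq) + AsO4^3-(aq)
Ksp = [Ag^+]^3[AsO4^3-]
If s mol/L dissolves here, [Ag^+] = 3s, [AsO4^3-] = 0.028 + s ≈ 0.028 (since the AsO4^3- already present dominates).
Ksp ≈ (3s)^3 × 0.028
s = 5.8 × 10^-8 M
Check: s = 5.8 × 10^-8 ≪ 0.028, so the approximation is valid.

s = 5.8e-8 M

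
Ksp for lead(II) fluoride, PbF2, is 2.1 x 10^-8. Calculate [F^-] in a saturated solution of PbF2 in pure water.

[F^-] ≈ 3.5e-3 M

PbF2(s) ⇌ Pb^2+(aq) + 2 F^-(aq)
Ksp = [Pb^2+][F^-]^2
With molar solubility s: [Pb^2+] = s, [F^-] = 2s.
Ksp = s(2s)^2 = 4s^3
s^3 = 2.1 x 10^-8 / 4, so s = 1.74 × 10^-3 M
[F^-] = 2s = 3.5 × 10^-3 M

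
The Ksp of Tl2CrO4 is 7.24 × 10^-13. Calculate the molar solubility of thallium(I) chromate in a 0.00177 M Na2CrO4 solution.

Tl2CrO4(s) <=> 2 Tl^+ + CrO4^2-
Ksp = [Tl^+]^2[CrO4^2-]
Let s be the molar solubility in this solution. [Tl^+] = 2s, [CrO4^2-] = 0.00177 + s ≈ 0.00177 (common-ion effect: CrO4^2- is already 0.00177 M).
Ksp ≈ (2s)^2 × 0.00177
s = 1.01 × 10^-5 M
Check: s = 1.0 × 10^-5 ≪ 0.00177, so the approximation is valid.

s = 1.01e-5 M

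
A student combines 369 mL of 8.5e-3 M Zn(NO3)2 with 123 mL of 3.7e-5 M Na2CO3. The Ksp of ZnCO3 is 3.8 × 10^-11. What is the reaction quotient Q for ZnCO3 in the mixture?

Total volume = 369 + 123 = 492 mL.
[Zn^2+] = 8.5 x 10^-3 × (369/492) = 6.38 × 10^-3 M
[CO3^2-] = 3.7 × 10^-5 × (123/492) = 9.25 × 10^-6 M
ZnCO3(s) <=> Zn^2+(aq) + CO3^2-(aq), so Q = [Zn^2+][CO3^2-]
Q = (6.38 × 10^-3)(9.25 x 10^-6) = 5.9 × 10^-8
Q > Ksp, so ZnCO3 will precipitate.

5.9 x 10^-8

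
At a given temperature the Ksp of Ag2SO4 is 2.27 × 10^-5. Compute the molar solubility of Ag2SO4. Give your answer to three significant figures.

Ag2SO4(s) ⇌ 2 Ag^+ + SO4^2-
Ksp = [Ag^+]^2[SO4^2-]
Let s = molar solubility. Then [Ag^+] = 2s and [SO4^2-] = s.
Substituting: Ksp = (2s)^2s = 4s^3
Solving, s = (2.27 × 10^-5/4)^(1/3) = 1.78 × 10^-2 M

s ≈ 1.78e-2 M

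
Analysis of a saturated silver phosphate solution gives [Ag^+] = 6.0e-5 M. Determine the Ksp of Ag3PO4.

Ksp = 4.3 × 10^-18

Ag3PO4(s) ⇌ 3 Ag^+(aq) + PO4^3-(aq)
Stoichiometry gives [PO4^3-] = (1/3)[Ag^+] = 2.00 × 10^-5 M.
Ksp = [Ag^+]^3[PO4^3-]
Ksp = (6.0 × 10^-5)^3 × 2.00 x 10^-5 = 4.3 × 10^-18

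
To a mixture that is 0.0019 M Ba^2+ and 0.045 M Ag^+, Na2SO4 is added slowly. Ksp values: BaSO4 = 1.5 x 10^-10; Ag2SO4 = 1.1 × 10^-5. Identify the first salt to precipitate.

BaSO4

Precipitation of each salt starts when its ion product equals its Ksp.
For BaSO4: 1.5 x 10^-10 = 0.0019 × [SO4^2-]  ⇒  [SO4^2-] = 7.9 × 10^-8 M.
For Ag2SO4: 1.1 × 10^-5 = (0.045)^2 × [SO4^2-]  ⇒  [SO4^2-] = 5.4 x 10^-3 M.
The salt with the lower threshold [SO4^2-] precipitates first: BaSO4.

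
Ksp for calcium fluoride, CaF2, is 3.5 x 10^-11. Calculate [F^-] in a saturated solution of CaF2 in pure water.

[F^-] ≈ 4.1 × 10^-4 M

CaF2(s) ⇌ Ca^2+(aq) + 2 F^-(aq)
Ksp = [Ca^2+][F^-]^2
If s mol/L of CaF2 dissolves, [Ca^2+] = s and [F^-] = 2s.
Ksp = s(2s)^2 = 4s^3
Solving, s = (3.5 x 10^-11/4)^(1/3) = 2.06 × 10^-4 M
[F^-] = 2s = 4.1 x 10^-4 M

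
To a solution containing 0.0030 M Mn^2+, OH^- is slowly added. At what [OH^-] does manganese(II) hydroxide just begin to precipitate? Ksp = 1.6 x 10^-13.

[OH^-] ≈ 7.3 × 10^-6 M

Mn(OH)2(s) ⇌ Mn^2+(aq) + 2 OH^-(aq)
Ksp = [Mn^2+][OH^-]^2
Precipitation begins when Q = Ksp. With [Mn^2+] = 0.0030 M:
1.6 x 10^-13 = (0.0030) × [OH^-]^2
[OH^-] = (1.6 x 10^-13 / 3.0 x 10^-3)^(1/2) = 7.3 × 10^-6 M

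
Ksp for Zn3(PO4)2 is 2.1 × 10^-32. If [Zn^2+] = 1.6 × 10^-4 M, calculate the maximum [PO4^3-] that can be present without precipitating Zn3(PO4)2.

[PO4^3-] = 7.2e-11 M

Zn3(PO4)2(s) ⇌ 3 Zn^2+(aq) + 2 PO4^3-(aq)
Ksp = [Zn^2+]^3[PO4^3-]^2
Precipitation begins when Q = Ksp. With [Zn^2+] = 1.6 × 10^-4 M:
2.1 × 10^-32 = (1.6 × 10^-4)^3 × [PO4^3-]^2
[PO4^3-] = (2.1 × 10^-32 / 4.10 × 10^-12)^(1/2) = 7.2 × 10^-11 M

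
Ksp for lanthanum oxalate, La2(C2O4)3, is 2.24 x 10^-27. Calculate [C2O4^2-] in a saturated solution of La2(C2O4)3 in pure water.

5.50e-6 M

La2(C2O4)3(s) ⇌ 2 La^3+(aq) + 3 C2O4^2-(aq)
Ksp = [La^3+]^2[C2O4^2-]^3
For each mole of La2(C2O4)3 that dissolves: [La^3+] = 2s, [C2O4^2-] = 3s.
Substituting: Ksp = (2s)^2(3s)^3 = 108s^5
s^5 = 2.24 x 10^-27 / 108, so s = 1.834 x 10^-6 M
[C2O4^2-] = 3s = 5.50 x 10^-6 M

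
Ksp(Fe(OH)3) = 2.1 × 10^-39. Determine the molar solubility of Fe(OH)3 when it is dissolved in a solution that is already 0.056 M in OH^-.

Fe(OH)3(s) <=> Fe^3+ + 3 OH^-
Ksp = [Fe^3+][OH^-]^3
Let s be the molar solubility in this solution. [Fe^3+] = s, [OH^-] = 0.056 + 3s ≈ 0.056 (Ksp is small, so little additional dissolves).
Ksp ≈ s × (0.056)^3
s = 1.2 × 10^-35 M
Check: 3s = 3.6 x 10^-35 ≪ 0.056, so the approximation is valid.

s ≈ 1.2 x 10^-35 M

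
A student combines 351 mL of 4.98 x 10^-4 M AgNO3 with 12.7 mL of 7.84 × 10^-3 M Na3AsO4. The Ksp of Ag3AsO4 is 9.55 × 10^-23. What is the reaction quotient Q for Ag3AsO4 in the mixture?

3.04e-14

Total volume = 351 + 12.7 = 363.7 mL.
[Ag^+] = 4.98 × 10^-4 × (351/363.7) = 4.806 x 10^-4 M
[AsO4^3-] = 7.84 × 10^-3 × (12.7/363.7) = 2.738 × 10^-4 M
Ag3AsO4(s) ⇌ 3 Ag^+ + AsO4^3-, so Q = [Ag^+]^3[AsO4^3-]
Q = (4.806 x 10^-4)^3(2.738 × 10^-4) = 3.04 x 10^-14
Q > Ksp, so Ag3AsO4 will precipitate.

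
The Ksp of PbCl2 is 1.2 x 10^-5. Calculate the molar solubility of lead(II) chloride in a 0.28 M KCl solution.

s = 1.5e-4 M

PbCl2(s) ⇌ Pb^2+ + 2 Cl^-
Ksp = [Pb^2+][Cl^-]^2
Let s be the molar solubility in this solution. [Pb^2+] = s, [Cl^-] = 0.28 + 2s ≈ 0.28 (Ksp is small, so little additional dissolves).
Ksp ≈ s × (0.28)^2
s = 1.5 × 10^-4 M
Check: 2s = 3.1 × 10^-4 ≪ 0.28, so the approximation is valid.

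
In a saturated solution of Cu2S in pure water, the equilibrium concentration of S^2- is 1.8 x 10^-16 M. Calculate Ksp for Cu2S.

Ksp = 2.3e-47

Cu2S(s) <=> 2 Cu^+(aq) + S^2-(aq)
Stoichiometry gives [Cu^+] = (2/1)[S^2-] = 3.60 x 10^-16 M.
Ksp = [Cu^+]^2[S^2-]
Ksp = (3.60 x 10^-16)^2 × 1.8 × 10^-16 = 2.3 × 10^-47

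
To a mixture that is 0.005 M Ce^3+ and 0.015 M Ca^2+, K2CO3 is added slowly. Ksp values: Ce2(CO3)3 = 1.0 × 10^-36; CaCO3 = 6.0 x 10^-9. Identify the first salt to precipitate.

Ce2(CO3)3

Precipitation of each salt starts when its ion product equals its Ksp.
For Ce2(CO3)3: 1.0 × 10^-36 = (0.005)^2 × [CO3^2-]^3  ⇒  [CO3^2-] = 3.4 × 10^-11 M.
For CaCO3: 6.0 x 10^-9 = 0.015 × [CO3^2-]  ⇒  [CO3^2-] = 4.0 × 10^-7 M.
The salt with the lower threshold [CO3^2-] precipitates first: Ce2(CO3)3.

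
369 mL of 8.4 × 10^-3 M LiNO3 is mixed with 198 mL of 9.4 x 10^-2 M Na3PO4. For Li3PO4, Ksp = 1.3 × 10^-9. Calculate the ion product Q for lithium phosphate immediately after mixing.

Total volume = 369 + 198 = 567 mL.
[Li^+] = 8.4 × 10^-3 × (369/567) = 5.47 x 10^-3 M
[PO4^3-] = 9.4 × 10^-2 × (198/567) = 3.28 × 10^-2 M
Li3PO4(s) ⇌ 3 Li^+(aq) + PO4^3-(aq), so Q = [Li^+]^3[PO4^3-]
Q = (5.47 x 10^-3)^3(3.28 x 10^-2) = 5.4 × 10^-9
Q > Ksp, so Li3PO4 will precipitate.

Q = 5.4e-9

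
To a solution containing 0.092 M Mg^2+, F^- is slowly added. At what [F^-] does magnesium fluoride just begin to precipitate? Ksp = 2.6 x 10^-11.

1.7 × 10^-5 M

MgF2(s) <=> Mg^2+(aq) + 2 F^-(aq)
Ksp = [Mg^2+][F^-]^2
Precipitation begins when Q = Ksp. With [Mg^2+] = 0.092 M:
2.6 x 10^-11 = (0.092) × [F^-]^2
[F^-] = (2.6 x 10^-11 / 9.2 × 10^-2)^(1/2) = 1.7 × 10^-5 M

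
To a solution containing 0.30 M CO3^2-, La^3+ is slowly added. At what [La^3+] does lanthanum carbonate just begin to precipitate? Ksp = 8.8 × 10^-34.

La2(CO3)3(s) <=> 2 La^3+ + 3 CO3^2-
Ksp = [La^3+]^2[CO3^2-]^3
Precipitation begins when Q = Ksp. With [CO3^2-] = 0.30 M:
8.8 × 10^-34 = (0.30)^3 × [La^3+]^2
[La^3+] = (8.8 × 10^-34 / 2.70 × 10^-2)^(1/2) = 1.8 x 10^-16 M

[La^3+] = 1.8 × 10^-16 M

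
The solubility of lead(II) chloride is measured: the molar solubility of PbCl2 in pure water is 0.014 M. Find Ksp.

PbCl2(s) ⇌ Pb^2+ + 2 Cl^-
With molar solubility s: [Pb^2+] = s, [Cl^-] = 2s.
Ksp = [Pb^2+][Cl^-]^2
So Ksp = s × (2s)^2 = 4s^3
With s = 1.4 × 10^-2: Ksp = 1.1 × 10^-5

Ksp = 1.1 × 10^-5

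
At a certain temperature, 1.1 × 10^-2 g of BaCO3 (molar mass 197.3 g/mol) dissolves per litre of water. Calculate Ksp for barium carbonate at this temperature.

3.1 × 10^-9

Molar solubility s = (1.1 × 10^-2 g/L) / (197.3 g/mol) = 5.58 × 10^-5 M.
BaCO3(s) <=> Ba^2+(aq) + CO3^2-(aq)
If s mol/L of BaCO3 dissolves, [Ba^2+] = s and [CO3^2-] = s.
Ksp = [Ba^2+][CO3^2-]
Ksp = (s)(s) = s^2
Ksp = (5.58 × 10^-5)^2 = 3.1 × 10^-9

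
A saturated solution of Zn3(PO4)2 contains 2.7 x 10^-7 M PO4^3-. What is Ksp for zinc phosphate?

Ksp ≈ 4.8 × 10^-33

Zn3(PO4)2(s) ⇌ 3 Zn^2+(aq) + 2 PO4^3-(aq)
Stoichiometry gives [Zn^2+] = (3/2)[PO4^3-] = 4.05 × 10^-7 M.
Ksp = [Zn^2+]^3[PO4^3-]^2
Ksp = (4.05 x 10^-7)^3 × (2.7 × 10^-7)^2 = 4.8 x 10^-33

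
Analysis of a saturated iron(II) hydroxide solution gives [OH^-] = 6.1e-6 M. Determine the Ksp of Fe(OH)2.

1.1 × 10^-16

Fe(OH)2(s) <=> Fe^2+(aq) + 2 OH^-(aq)
Stoichiometry gives [Fe^2+] = (1/2)[OH^-] = 3.05 × 10^-6 M.
Ksp = [Fe^2+][OH^-]^2
Ksp = 3.05 × 10^-6 × (6.1 × 10^-6)^2 = 1.1 × 10^-16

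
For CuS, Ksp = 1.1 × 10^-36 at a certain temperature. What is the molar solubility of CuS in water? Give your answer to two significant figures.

CuS(s) <=> Cu^2+ + S^2-
Ksp = [Cu^2+][S^2-]
For each mole of CuS that dissolves: [Cu^2+] = s, [S^2-] = s.
Ksp = s^2
s = √(1.1 × 10^-36) = 1.0 × 10^-18 M

1.0 x 10^-18 M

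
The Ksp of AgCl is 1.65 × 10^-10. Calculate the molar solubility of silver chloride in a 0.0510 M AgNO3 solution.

s = 3.24 x 10^-9 M

AgCl(s) ⇌ Ag^+(aq) + Cl^-(aq)
Ksp = [Ag^+][Cl^-]
If s mol/L dissolves here, [Ag^+] = 0.0510 + s ≈ 0.0510, [Cl^-] = s (since Ag^+ from AgNO3 dominates).
Ksp ≈ 0.0510 × s
s = 3.24 × 10^-9 M
Check: s = 3.2 × 10^-9 ≪ 0.0510, so the approximation is valid.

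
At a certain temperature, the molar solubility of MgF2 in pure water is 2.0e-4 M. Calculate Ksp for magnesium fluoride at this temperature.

Ksp ≈ 3.2 x 10^-11

MgF2(s) <=> Mg^2+(aq) + 2 F^-(aq)
If s mol/L of MgF2 dissolves, [Mg^2+] = s and [F^-] = 2s.
Ksp = [Mg^2+][F^-]^2
Ksp = s(2s)^2 = 4s^3
Ksp = 4 × (2.0 × 10^-4)^3 = 3.2 × 10^-11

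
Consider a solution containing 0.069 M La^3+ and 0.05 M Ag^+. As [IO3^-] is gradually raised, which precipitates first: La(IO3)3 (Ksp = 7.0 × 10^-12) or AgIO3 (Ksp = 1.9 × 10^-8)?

AgIO3

Each salt begins to precipitate when Q = Ksp, i.e. when [IO3^-] reaches its threshold.
For La(IO3)3: 7.0 × 10^-12 = 0.069 × [IO3^-]^3  ⇒  [IO3^-] = 4.7 × 10^-4 M.
For AgIO3: 1.9 × 10^-8 = 0.05 × [IO3^-]  ⇒  [IO3^-] = 3.8 × 10^-7 M.
The salt with the lower threshold [IO3^-] precipitates first: AgIO3.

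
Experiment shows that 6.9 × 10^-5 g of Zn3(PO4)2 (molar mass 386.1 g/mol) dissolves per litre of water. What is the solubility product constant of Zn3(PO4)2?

Ksp ≈ 2.0 x 10^-32

Molar solubility s = (6.9 x 10^-5 g/L) / (386.1 g/mol) = 1.79 × 10^-7 M.
Zn3(PO4)2(s) ⇌ 3 Zn^2+ + 2 PO4^3-
If s mol/L of Zn3(PO4)2 dissolves, [Zn^2+] = 3s and [PO4^3-] = 2s.
Ksp = [Zn^2+]^3[PO4^3-]^2
So Ksp = (3s)^3 × (2s)^2 = 108s^5
With s = 1.79 × 10^-7: Ksp = 2.0 x 10^-32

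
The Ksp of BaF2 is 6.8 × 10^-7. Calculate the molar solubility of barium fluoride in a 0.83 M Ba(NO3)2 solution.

BaF2(s) ⇌ Ba^2+(aq) + 2 F^-(aq)
Ksp = [Ba^2+][F^-]^2
If s mol/L dissolves here, [Ba^2+] = 0.83 + s ≈ 0.83, [F^-] = 2s (since Ba^2+ from Ba(NO3)2 dominates).
Ksp ≈ 0.83 × (2s)^2
s = 4.5 x 10^-4 M
Check: s = 4.5 × 10^-4 ≪ 0.83, so the approximation is valid.

4.5 × 10^-4 M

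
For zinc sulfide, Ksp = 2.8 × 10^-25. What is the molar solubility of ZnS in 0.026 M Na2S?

s = 1.1e-23 M

ZnS(s) ⇌ Zn^2+ + S^2-
Ksp = [Zn^2+][S^2-]
If s mol/L dissolves here, [Zn^2+] = s, [S^2-] = 0.026 + s ≈ 0.026 (since S^2- from Na2S dominates).
Ksp ≈ s × 0.026
s = 1.1 × 10^-23 M
Check: s = 1.1 × 10^-23 ≪ 0.026, so the approximation is valid.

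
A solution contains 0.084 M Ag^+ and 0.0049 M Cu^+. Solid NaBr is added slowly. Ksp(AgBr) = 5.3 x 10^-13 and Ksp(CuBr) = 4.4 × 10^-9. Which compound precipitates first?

AgBr

Precipitation of each salt starts when its ion product equals its Ksp.
For AgBr: 5.3 x 10^-13 = 0.084 × [Br^-]  ⇒  [Br^-] = 6.3 × 10^-12 M.
For CuBr: 4.4 × 10^-9 = 0.0049 × [Br^-]  ⇒  [Br^-] = 9.0 x 10^-7 M.
The salt with the lower threshold [Br^-] precipitates first: AgBr.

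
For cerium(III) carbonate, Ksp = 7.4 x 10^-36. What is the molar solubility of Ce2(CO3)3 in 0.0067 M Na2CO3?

Ce2(CO3)3(s) ⇌ 2 Ce^3+(aq) + 3 CO3^2-(aq)
Ksp = [Ce^3+]^2[CO3^2-]^3
Let s = moles of Ce2(CO3)3 that dissolve per litre. [Ce^3+] = 2s, [CO3^2-] = 0.0067 + 3s ≈ 0.0067 (Ksp is small, so little additional dissolves).
Ksp ≈ (2s)^2 × (0.0067)^3
s = 2.5 x 10^-15 M
Check: 3s = 7.4 × 10^-15 ≪ 0.0067, so the approximation is valid.

2.5 × 10^-15 M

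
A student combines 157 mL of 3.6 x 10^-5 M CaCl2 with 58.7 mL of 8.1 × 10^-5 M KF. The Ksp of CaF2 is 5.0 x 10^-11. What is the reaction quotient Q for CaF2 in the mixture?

1.3 × 10^-14

Total volume = 157 + 58.7 = 215.7 mL.
[Ca^2+] = 3.6 × 10^-5 × (157/215.7) = 2.62 × 10^-5 M
[F^-] = 8.1 x 10^-5 × (58.7/215.7) = 2.20 x 10^-5 M
CaF2(s) <=> Ca^2+ + 2 F^-, so Q = [Ca^2+][F^-]^2
Q = (2.62 × 10^-5)(2.20 × 10^-5)^2 = 1.3 x 10^-14
Q < Ksp, so no precipitate of CaF2 forms.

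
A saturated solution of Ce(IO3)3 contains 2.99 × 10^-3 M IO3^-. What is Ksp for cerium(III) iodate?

Ce(IO3)3(s) ⇌ Ce^3+ + 3 IO3^-
Stoichiometry gives [Ce^3+] = (1/3)[IO3^-] = 9.967 x 10^-4 M.
Ksp = [Ce^3+][IO3^-]^3
Ksp = 9.967 x 10^-4 × (2.99 × 10^-3)^3 = 2.66 x 10^-11

2.66 × 10^-11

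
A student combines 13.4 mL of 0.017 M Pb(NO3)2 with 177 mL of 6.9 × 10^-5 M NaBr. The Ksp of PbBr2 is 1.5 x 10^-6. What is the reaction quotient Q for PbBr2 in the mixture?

Total volume = 13.4 + 177 = 190.4 mL.
[Pb^2+] = 1.7 × 10^-2 × (13.4/190.4) = 1.20 x 10^-3 M
[Br^-] = 6.9 × 10^-5 × (177/190.4) = 6.41 × 10^-5 M
PbBr2(s) ⇌ Pb^2+(aq) + 2 Br^-(aq), so Q = [Pb^2+][Br^-]^2
Q = (1.20 × 10^-3)(6.41 x 10^-5)^2 = 4.9 × 10^-12
Q < Ksp, so no precipitate of PbBr2 forms.

Q = 4.9e-12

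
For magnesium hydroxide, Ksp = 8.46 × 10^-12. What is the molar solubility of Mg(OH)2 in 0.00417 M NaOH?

Mg(OH)2(s) ⇌ Mg^2+(aq) + 2 OH^-(aq)
Ksp = [Mg^2+][OH^-]^2
Let s be the molar solubility in this solution. [Mg^2+] = s, [OH^-] = 0.00417 + 2s ≈ 0.00417 (since OH^- from NaOH dominates).
Ksp ≈ s × (0.00417)^2
s = 4.87 × 10^-7 M
Check: 2s = 9.7 × 10^-7 ≪ 0.00417, so the approximation is valid.

s = 4.87e-7 M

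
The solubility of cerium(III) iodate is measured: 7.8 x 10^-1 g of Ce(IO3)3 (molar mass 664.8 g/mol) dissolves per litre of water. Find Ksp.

Ksp ≈ 5.1 × 10^-11

Molar solubility s = (7.8 × 10^-1 g/L) / (664.8 g/mol) = 1.17 × 10^-3 M.
Ce(IO3)3(s) ⇌ Ce^3+ + 3 IO3^-
Let s = molar solubility. Then [Ce^3+] = s and [IO3^-] = 3s.
Ksp = [Ce^3+][IO3^-]^3
So Ksp = s × (3s)^3 = 27s^4
Ksp = 27 × (1.17 × 10^-3)^4 = 5.1 × 10^-11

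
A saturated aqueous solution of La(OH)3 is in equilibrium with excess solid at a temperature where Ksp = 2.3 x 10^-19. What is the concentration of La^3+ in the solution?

La(OH)3(s) ⇌ La^3+(aq) + 3 OH^-(aq)
Ksp = [La^3+][OH^-]^3
With molar solubility s: [La^3+] = s, [OH^-] = 3s.
Ksp = s(3s)^3 = 27s^4
s^4 = 2.3 x 10^-19 / 27, so s = 9.61 × 10^-6 M
[La^3+] = s = 9.6 × 10^-6 M

[La^3+] ≈ 9.6 x 10^-6 M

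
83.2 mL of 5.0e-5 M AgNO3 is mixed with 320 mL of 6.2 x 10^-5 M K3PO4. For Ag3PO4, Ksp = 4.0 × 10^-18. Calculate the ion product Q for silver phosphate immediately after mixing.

Q ≈ 5.4 x 10^-20

Total volume = 83.2 + 320 = 403.2 mL.
[Ag^+] = 5.0 × 10^-5 × (83.2/403.2) = 1.03 × 10^-5 M
[PO4^3-] = 6.2 × 10^-5 × (320/403.2) = 4.92 × 10^-5 M
Ag3PO4(s) <=> 3 Ag^+(aq) + PO4^3-(aq), so Q = [Ag^+]^3[PO4^3-]
Q = (1.03 x 10^-5)^3(4.92 × 10^-5) = 5.4 × 10^-20
Q < Ksp, so no precipitate of Ag3PO4 forms.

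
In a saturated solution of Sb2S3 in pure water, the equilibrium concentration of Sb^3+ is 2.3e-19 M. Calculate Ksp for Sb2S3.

Ksp = 2.2 × 10^-93

Sb2S3(s) ⇌ 2 Sb^3+ + 3 S^2-
Stoichiometry gives [S^2-] = (3/2)[Sb^3+] = 3.45 × 10^-19 M.
Ksp = [Sb^3+]^2[S^2-]^3
Ksp = (2.3 x 10^-19)^2 × (3.45 x 10^-19)^3 = 2.2 × 10^-93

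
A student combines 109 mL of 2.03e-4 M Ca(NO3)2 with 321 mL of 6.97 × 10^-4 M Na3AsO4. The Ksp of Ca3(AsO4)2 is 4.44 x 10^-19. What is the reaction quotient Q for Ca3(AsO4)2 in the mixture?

Total volume = 109 + 321 = 430 mL.
[Ca^2+] = 2.03 × 10^-4 × (109/430) = 5.146 x 10^-5 M
[AsO4^3-] = 6.97 × 10^-4 × (321/430) = 5.203 × 10^-4 M
Ca3(AsO4)2(s) <=> 3 Ca^2+(aq) + 2 AsO4^3-(aq), so Q = [Ca^2+]^3[AsO4^3-]^2
Q = (5.146 × 10^-5)^3(5.203 × 10^-4)^2 = 3.69 × 10^-20
Q < Ksp, so no precipitate of Ca3(AsO4)2 forms.

Q = 3.69 x 10^-20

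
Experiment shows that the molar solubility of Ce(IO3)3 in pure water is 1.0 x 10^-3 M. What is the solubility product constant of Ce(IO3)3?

Ce(IO3)3(s) <=> Ce^3+(aq) + 3 IO3^-(aq)
If s mol/L of Ce(IO3)3 dissolves, [Ce^3+] = s and [IO3^-] = 3s.
Ksp = [Ce^3+][IO3^-]^3
So Ksp = s × (3s)^3 = 27s^4
Ksp = 27 × (1.0 x 10^-3)^4 = 2.7 × 10^-11

Ksp ≈ 2.7 × 10^-11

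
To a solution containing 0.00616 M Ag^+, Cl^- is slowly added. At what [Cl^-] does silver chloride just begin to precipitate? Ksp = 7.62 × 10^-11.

[Cl^-] ≈ 1.24e-8 M

AgCl(s) ⇌ Ag^+ + Cl^-
Ksp = [Ag^+][Cl^-]
Precipitation begins when Q = Ksp. With [Ag^+] = 0.00616 M:
7.62 × 10^-11 = (0.00616) × [Cl^-]
[Cl^-] = (7.62 × 10^-11 / 6.16 × 10^-3) = 1.24 x 10^-8 M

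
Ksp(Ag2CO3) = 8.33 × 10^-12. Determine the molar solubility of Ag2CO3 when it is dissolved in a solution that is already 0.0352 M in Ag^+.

Ag2CO3(s) ⇌ 2 Ag^+ + CO3^2-
Ksp = [Ag^+]^2[CO3^2-]
Let s be the molar solubility in this solution. [Ag^+] = 0.0352 + 2s ≈ 0.0352, [CO3^2-] = s (common-ion effect: Ag^+ is already 0.0352 M).
Ksp ≈ (0.0352)^2 × s
s = 6.72 x 10^-9 M
Check: 2s = 1.3 × 10^-8 ≪ 0.0352, so the approximation is valid.

s ≈ 6.72e-9 M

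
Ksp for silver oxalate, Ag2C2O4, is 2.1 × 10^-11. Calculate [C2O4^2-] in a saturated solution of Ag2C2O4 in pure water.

[C2O4^2-] = 1.7 × 10^-4 M

Ag2C2O4(s) <=> 2 Ag^+(aq) + C2O4^2-(aq)
Ksp = [Ag^+]^2[C2O4^2-]
If s mol/L of Ag2C2O4 dissolves, [Ag^+] = 2s and [C2O4^2-] = s.
Ksp = (2s)^2s = 4s^3
Solving, s = (2.1 × 10^-11/4)^(1/3) = 1.74 × 10^-4 M
[C2O4^2-] = s = 1.7 × 10^-4 M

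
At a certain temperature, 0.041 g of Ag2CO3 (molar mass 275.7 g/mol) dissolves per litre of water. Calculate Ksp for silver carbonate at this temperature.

Ksp ≈ 1.3 x 10^-11

Molar solubility s = (4.1 × 10^-2 g/L) / (275.7 g/mol) = 1.49 × 10^-4 M.
Ag2CO3(s) ⇌ 2 Ag^+ + CO3^2-
If s mol/L of Ag2CO3 dissolves, [Ag^+] = 2s and [CO3^2-] = s.
Ksp = [Ag^+]^2[CO3^2-]
So Ksp = (2s)^2 × s = 4s^3
With s = 1.49 x 10^-4: Ksp = 1.3 x 10^-11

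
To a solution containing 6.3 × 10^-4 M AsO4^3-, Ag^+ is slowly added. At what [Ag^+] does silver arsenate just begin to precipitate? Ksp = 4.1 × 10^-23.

Ag3AsO4(s) <=> 3 Ag^+(aq) + AsO4^3-(aq)
Ksp = [Ag^+]^3[AsO4^3-]
Precipitation begins when Q = Ksp. With [AsO4^3-] = 6.3 × 10^-4 M:
4.1 × 10^-23 = (6.3 × 10^-4) × [Ag^+]^3
[Ag^+] = (4.1 × 10^-23 / 6.3 × 10^-4)^(1/3) = 4.0 × 10^-7 M

[Ag^+] = 4.0 × 10^-7 M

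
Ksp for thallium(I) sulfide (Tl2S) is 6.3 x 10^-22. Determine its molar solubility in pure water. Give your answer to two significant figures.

s = 5.4 x 10^-8 M

Tl2S(s) ⇌ 2 Tl^+ + S^2-
Ksp = [Tl^+]^2[S^2-]
With molar solubility s: [Tl^+] = 2s, [S^2-] = s.
Ksp = (2s)^2s = 4s^3
s = (6.3 x 10^-22 / 4)^(1/3) = 5.4 x 10^-8 M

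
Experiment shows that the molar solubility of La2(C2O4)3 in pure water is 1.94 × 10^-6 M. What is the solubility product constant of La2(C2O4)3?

La2(C2O4)3(s) ⇌ 2 La^3+(aq) + 3 C2O4^2-(aq)
Let s = molar solubility. Then [La^3+] = 2s and [C2O4^2-] = 3s.
Ksp = [La^3+]^2[C2O4^2-]^3
So Ksp = (2s)^2 × (3s)^3 = 108s^5
With s = 1.94 × 10^-6: Ksp = 2.97 x 10^-27

Ksp = 2.97e-27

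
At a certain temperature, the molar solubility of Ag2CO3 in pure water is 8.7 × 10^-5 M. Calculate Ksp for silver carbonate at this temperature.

Ksp ≈ 2.6 × 10^-12

Ag2CO3(s) ⇌ 2 Ag^+(aq) + CO3^2-(aq)
With molar solubility s: [Ag^+] = 2s, [CO3^2-] = s.
Ksp = [Ag^+]^2[CO3^2-]
Ksp = (2s)^2s = 4s^3
Ksp = 4 × (8.7 × 10^-5)^3 = 2.6 × 10^-12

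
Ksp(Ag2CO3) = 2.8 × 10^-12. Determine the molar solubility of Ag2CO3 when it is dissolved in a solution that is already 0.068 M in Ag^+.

s ≈ 6.1 × 10^-10 M

Ag2CO3(s) <=> 2 Ag^+ + CO3^2-
Ksp = [Ag^+]^2[CO3^2-]
If s mol/L dissolves here, [Ag^+] = 0.068 + 2s ≈ 0.068, [CO3^2-] = s (since the Ag^+ already present dominates).
Ksp ≈ (0.068)^2 × s
s = 6.1 × 10^-10 M
Check: 2s = 1.2 × 10^-9 ≪ 0.068, so the approximation is valid.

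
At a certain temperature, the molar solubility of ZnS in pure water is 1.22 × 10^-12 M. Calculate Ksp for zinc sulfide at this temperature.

ZnS(s) <=> Zn^2+(aq) + S^2-(aq)
If s mol/L of ZnS dissolves, [Zn^2+] = s and [S^2-] = s.
Ksp = [Zn^2+][S^2-]
Ksp = (s)(s) = s^2
Ksp = (1.22 × 10^-12)^2 = 1.49 × 10^-24

Ksp = 1.49 × 10^-24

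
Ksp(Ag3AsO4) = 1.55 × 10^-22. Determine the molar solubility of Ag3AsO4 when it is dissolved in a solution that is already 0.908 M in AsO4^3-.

Ag3AsO4(s) <=> 3 Ag^+(aq) + AsO4^3-(aq)
Ksp = [Ag^+]^3[AsO4^3-]
Let s be the molar solubility in this solution. [Ag^+] = 3s, [AsO4^3-] = 0.908 + s ≈ 0.908 (Ksp is small, so little additional dissolves).
Ksp ≈ (3s)^3 × 0.908
s = 1.85 × 10^-8 M
Check: s = 1.8 x 10^-8 ≪ 0.908, so the approximation is valid.

1.85 x 10^-8 M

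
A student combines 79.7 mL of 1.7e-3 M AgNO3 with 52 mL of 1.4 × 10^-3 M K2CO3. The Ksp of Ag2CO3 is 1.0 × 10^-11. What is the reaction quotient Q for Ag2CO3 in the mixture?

Total volume = 79.7 + 52 = 131.7 mL.
[Ag^+] = 1.7 × 10^-3 × (79.7/131.7) = 1.03 x 10^-3 M
[CO3^2-] = 1.4 x 10^-3 × (52/131.7) = 5.53 × 10^-4 M
Ag2CO3(s) ⇌ 2 Ag^+(aq) + CO3^2-(aq), so Q = [Ag^+]^2[CO3^2-]
Q = (1.03 × 10^-3)^2(5.53 × 10^-4) = 5.9 x 10^-10
Q > Ksp, so Ag2CO3 will precipitate.

5.9 x 10^-10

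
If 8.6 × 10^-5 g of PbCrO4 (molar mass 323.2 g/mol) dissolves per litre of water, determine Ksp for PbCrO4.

Molar solubility s = (8.6 × 10^-5 g/L) / (323.2 g/mol) = 2.66 x 10^-7 M.
PbCrO4(s) <=> Pb^2+ + CrO4^2-
For each mole of PbCrO4 that dissolves: [Pb^2+] = s, [CrO4^2-] = s.
Ksp = [Pb^2+][CrO4^2-]
Ksp = s × s = s^2
With s = 2.66 × 10^-7: Ksp = 7.1 x 10^-14

Ksp ≈ 7.1 x 10^-14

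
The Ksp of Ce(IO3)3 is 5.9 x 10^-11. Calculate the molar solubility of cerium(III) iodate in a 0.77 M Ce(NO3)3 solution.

1.4 × 10^-4 M

Ce(IO3)3(s) ⇌ Ce^3+ + 3 IO3^-
Ksp = [Ce^3+][IO3^-]^3
Let s be the molar solubility in this solution. [Ce^3+] = 0.77 + s ≈ 0.77, [IO3^-] = 3s (Ksp is small, so little additional dissolves).
Ksp ≈ 0.77 × (3s)^3
s = 1.4 × 10^-4 M
Check: s = 1.4 × 10^-4 ≪ 0.77, so the approximation is valid.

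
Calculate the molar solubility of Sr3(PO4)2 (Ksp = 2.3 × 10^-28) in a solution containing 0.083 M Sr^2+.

Sr3(PO4)2(s) ⇌ 3 Sr^2+ + 2 PO4^3-
Ksp = [Sr^2+]^3[PO4^3-]^2
If s mol/L dissolves here, [Sr^2+] = 0.083 + 3s ≈ 0.083, [PO4^3-] = 2s (Ksp is small, so little additional dissolves).
Ksp ≈ (0.083)^3 × (2s)^2
s = 3.2 × 10^-13 M
Check: 3s = 9.5 × 10^-13 ≪ 0.083, so the approximation is valid.

3.2e-13 M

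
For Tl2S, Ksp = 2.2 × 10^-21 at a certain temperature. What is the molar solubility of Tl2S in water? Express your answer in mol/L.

s = 8.2e-8 M

Tl2S(s) ⇌ 2 Tl^+(aq) + S^2-(aq)
Ksp = [Tl^+]^2[S^2-]
If s mol/L of Tl2S dissolves, [Tl^+] = 2s and [S^2-] = s.
So Ksp = (2s)^2 × s = 4s^3
s^3 = 2.2 × 10^-21 / 4, so s = 8.2 × 10^-8 M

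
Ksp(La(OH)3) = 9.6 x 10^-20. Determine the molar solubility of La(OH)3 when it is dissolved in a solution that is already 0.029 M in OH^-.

s = 3.9 × 10^-15 M

La(OH)3(s) <=> La^3+ + 3 OH^-
Ksp = [La^3+][OH^-]^3
Let s = moles of La(OH)3 that dissolve per litre. [La^3+] = s, [OH^-] = 0.029 + 3s ≈ 0.029 (Ksp is small, so little additional dissolves).
Ksp ≈ s × (0.029)^3
s = 3.9 × 10^-15 M
Check: 3s = 1.2 × 10^-14 ≪ 0.029, so the approximation is valid.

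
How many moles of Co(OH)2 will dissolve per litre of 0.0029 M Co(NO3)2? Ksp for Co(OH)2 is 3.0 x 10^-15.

Co(OH)2(s) ⇌ Co^2+ + 2 OH^-
Ksp = [Co^2+][OH^-]^2
Let s be the molar solubility in this solution. [Co^2+] = 0.0029 + s ≈ 0.0029, [OH^-] = 2s (common-ion effect: Co^2+ is already 0.0029 M).
Ksp ≈ 0.0029 × (2s)^2
s = 5.1 x 10^-7 M
Check: s = 5.1 × 10^-7 ≪ 0.0029, so the approximation is valid.

s ≈ 5.1e-7 M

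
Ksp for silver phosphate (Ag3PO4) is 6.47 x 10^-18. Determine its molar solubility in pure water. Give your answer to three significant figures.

Ag3PO4(s) ⇌ 3 Ag^+(aq) + PO4^3-(aq)
Ksp = [Ag^+]^3[PO4^3-]
For each mole of Ag3PO4 that dissolves: [Ag^+] = 3s, [PO4^3-] = s.
Substituting: Ksp = (3s)^3s = 27s^4
s^4 = 6.47 x 10^-18 / 27, so s = 2.21 × 10^-5 M

s ≈ 2.21 × 10^-5 M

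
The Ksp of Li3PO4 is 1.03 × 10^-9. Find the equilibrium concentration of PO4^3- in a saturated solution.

2.49 × 10^-3 M

Li3PO4(s) ⇌ 3 Li^+(aq) + PO4^3-(aq)
Ksp = [Li^+]^3[PO4^3-]
With molar solubility s: [Li^+] = 3s, [PO4^3-] = s.
Substituting: Ksp = (3s)^3s = 27s^4
Solving, s = (1.03 × 10^-9/27)^(1/4) = 2.485 × 10^-3 M
[PO4^3-] = s = 2.49 x 10^-3 M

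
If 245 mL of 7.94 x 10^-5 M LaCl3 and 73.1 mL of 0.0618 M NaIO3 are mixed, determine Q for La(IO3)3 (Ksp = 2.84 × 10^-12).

1.75 x 10^-10

Total volume = 245 + 73.1 = 318.1 mL.
[La^3+] = 7.94 × 10^-5 × (245/318.1) = 6.115 x 10^-5 M
[IO3^-] = 6.18 x 10^-2 × (73.1/318.1) = 1.420 × 10^-2 M
La(IO3)3(s) <=> La^3+(aq) + 3 IO3^-(aq), so Q = [La^3+][IO3^-]^3
Q = (6.115 x 10^-5)(1.420 x 10^-2)^3 = 1.75 × 10^-10
Q > Ksp, so La(IO3)3 will precipitate.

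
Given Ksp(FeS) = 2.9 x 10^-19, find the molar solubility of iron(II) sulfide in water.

s = 5.4e-10 M

FeS(s) ⇌ Fe^2+(aq) + S^2-(aq)
Ksp = [Fe^2+][S^2-]
Let s = molar solubility. Then [Fe^2+] = s and [S^2-] = s.
Ksp = s × s = s^2
s = (2.9 x 10^-19)^(1/2) = 5.4 × 10^-10 M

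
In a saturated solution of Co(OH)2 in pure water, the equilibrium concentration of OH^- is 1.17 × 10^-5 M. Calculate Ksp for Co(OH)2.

Co(OH)2(s) ⇌ Co^2+(aq) + 2 OH^-(aq)
Stoichiometry gives [Co^2+] = (1/2)[OH^-] = 5.850 × 10^-6 M.
Ksp = [Co^2+][OH^-]^2
Ksp = 5.850 x 10^-6 × (1.17 x 10^-5)^2 = 8.01 × 10^-16

Ksp ≈ 8.01 x 10^-16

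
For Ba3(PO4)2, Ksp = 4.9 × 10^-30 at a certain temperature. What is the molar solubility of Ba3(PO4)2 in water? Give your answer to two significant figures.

5.4 × 10^-7 M

Ba3(PO4)2(s) ⇌ 3 Ba^2+(aq) + 2 PO4^3-(aq)
Ksp = [Ba^2+]^3[PO4^3-]^2
If s mol/L of Ba3(PO4)2 dissolves, [Ba^2+] = 3s and [PO4^3-] = 2s.
So Ksp = (3s)^3 × (2s)^2 = 108s^5
s = (4.9 × 10^-30 / 108)^(1/5) = 5.4 × 10^-7 M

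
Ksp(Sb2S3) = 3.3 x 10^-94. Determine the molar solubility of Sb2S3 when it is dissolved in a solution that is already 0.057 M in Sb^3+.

1.6e-31 M

Sb2S3(s) ⇌ 2 Sb^3+ + 3 S^2-
Ksp = [Sb^3+]^2[S^2-]^3
Let s = moles of Sb2S3 that dissolve per litre. [Sb^3+] = 0.057 + 2s ≈ 0.057, [S^2-] = 3s (common-ion effect: Sb^3+ is already 0.057 M).
Ksp ≈ (0.057)^2 × (3s)^3
s = 1.6 × 10^-31 M
Check: 2s = 3.1 × 10^-31 ≪ 0.057, so the approximation is valid.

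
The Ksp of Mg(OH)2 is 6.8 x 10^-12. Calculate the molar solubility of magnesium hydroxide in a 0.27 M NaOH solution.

9.3 × 10^-11 M

Mg(OH)2(s) <=> Mg^2+(aq) + 2 OH^-(aq)
Ksp = [Mg^2+][OH^-]^2
Let s be the molar solubility in this solution. [Mg^2+] = s, [OH^-] = 0.27 + 2s ≈ 0.27 (since OH^- from NaOH dominates).
Ksp ≈ s × (0.27)^2
s = 9.3 x 10^-11 M
Check: 2s = 1.9 × 10^-10 ≪ 0.27, so the approximation is valid.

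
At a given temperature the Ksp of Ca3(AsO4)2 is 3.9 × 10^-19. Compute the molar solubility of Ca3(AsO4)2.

s = 8.2 × 10^-5 M

Ca3(AsO4)2(s) ⇌ 3 Ca^2+ + 2 AsO4^3-
Ksp = [Ca^2+]^3[AsO4^3-]^2
If s mol/L of Ca3(AsO4)2 dissolves, [Ca^2+] = 3s and [AsO4^3-] = 2s.
Substituting: Ksp = (3s)^3(2s)^2 = 108s^5
s = (3.9 × 10^-19 / 108)^(1/5) = 8.2 × 10^-5 M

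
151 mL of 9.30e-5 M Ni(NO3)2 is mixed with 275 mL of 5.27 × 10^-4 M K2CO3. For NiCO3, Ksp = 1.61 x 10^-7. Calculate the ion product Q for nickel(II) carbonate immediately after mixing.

Total volume = 151 + 275 = 426 mL.
[Ni^2+] = 9.30 × 10^-5 × (151/426) = 3.296 × 10^-5 M
[CO3^2-] = 5.27 x 10^-4 × (275/426) = 3.402 × 10^-4 M
NiCO3(s) ⇌ Ni^2+ + CO3^2-, so Q = [Ni^2+][CO3^2-]
Q = (3.296 x 10^-5)(3.402 × 10^-4) = 1.12 × 10^-8
Q < Ksp, so no precipitate of NiCO3 forms.

1.12 × 10^-8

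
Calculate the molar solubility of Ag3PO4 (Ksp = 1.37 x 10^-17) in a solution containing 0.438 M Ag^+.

s = 1.63 x 10^-16 M

Ag3PO4(s) ⇌ 3 Ag^+(aq) + PO4^3-(aq)
Ksp = [Ag^+]^3[PO4^3-]
If s mol/L dissolves here, [Ag^+] = 0.438 + 3s ≈ 0.438, [PO4^3-] = s (common-ion effect: Ag^+ is already 0.438 M).
Ksp ≈ (0.438)^3 × s
s = 1.63 × 10^-16 M
Check: 3s = 4.9 × 10^-16 ≪ 0.438, so the approximation is valid.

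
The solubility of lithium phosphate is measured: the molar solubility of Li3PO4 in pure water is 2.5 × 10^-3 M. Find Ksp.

Ksp ≈ 1.1 x 10^-9

Li3PO4(s) ⇌ 3 Li^+(aq) + PO4^3-(aq)
Let s = molar solubility. Then [Li^+] = 3s and [PO4^3-] = s.
Ksp = [Li^+]^3[PO4^3-]
Ksp = (3s)^3s = 27s^4
With s = 2.5 x 10^-3: Ksp = 1.1 × 10^-9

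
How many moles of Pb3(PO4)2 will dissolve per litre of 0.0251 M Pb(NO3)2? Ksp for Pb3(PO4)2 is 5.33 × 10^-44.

s = 2.90 × 10^-20 M

Pb3(PO4)2(s) <=> 3 Pb^2+ + 2 PO4^3-
Ksp = [Pb^2+]^3[PO4^3-]^2
If s mol/L dissolves here, [Pb^2+] = 0.0251 + 3s ≈ 0.0251, [PO4^3-] = 2s (Ksp is small, so little additional dissolves).
Ksp ≈ (0.0251)^3 × (2s)^2
s = 2.90 × 10^-20 M
Check: 3s = 8.7 × 10^-20 ≪ 0.0251, so the approximation is valid.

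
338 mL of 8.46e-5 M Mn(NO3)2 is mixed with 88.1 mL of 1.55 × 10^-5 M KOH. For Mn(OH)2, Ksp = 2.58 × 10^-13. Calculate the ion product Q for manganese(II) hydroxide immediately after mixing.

Total volume = 338 + 88.1 = 426.1 mL.
[Mn^2+] = 8.46 x 10^-5 × (338/426.1) = 6.711 × 10^-5 M
[OH^-] = 1.55 × 10^-5 × (88.1/426.1) = 3.205 x 10^-6 M
Mn(OH)2(s) ⇌ Mn^2+(aq) + 2 OH^-(aq), so Q = [Mn^2+][OH^-]^2
Q = (6.711 x 10^-5)(3.205 x 10^-6)^2 = 6.89 x 10^-16
Q < Ksp, so no precipitate of Mn(OH)2 forms.

Q = 6.89e-16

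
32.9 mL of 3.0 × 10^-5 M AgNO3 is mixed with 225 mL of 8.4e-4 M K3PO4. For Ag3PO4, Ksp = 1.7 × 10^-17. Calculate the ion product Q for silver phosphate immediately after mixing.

Q ≈ 4.1e-20

Total volume = 32.9 + 225 = 257.9 mL.
[Ag^+] = 3.0 × 10^-5 × (32.9/257.9) = 3.83 × 10^-6 M
[PO4^3-] = 8.4 × 10^-4 × (225/257.9) = 7.33 x 10^-4 M
Ag3PO4(s) ⇌ 3 Ag^+(aq) + PO4^3-(aq), so Q = [Ag^+]^3[PO4^3-]
Q = (3.83 × 10^-6)^3(7.33 x 10^-4) = 4.1 × 10^-20
Q < Ksp, so no precipitate of Ag3PO4 forms.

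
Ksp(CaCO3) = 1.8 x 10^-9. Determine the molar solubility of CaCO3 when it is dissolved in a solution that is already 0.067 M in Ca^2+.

CaCO3(s) ⇌ Ca^2+(aq) + CO3^2-(aq)
Ksp = [Ca^2+][CO3^2-]
Let s = moles of CaCO3 that dissolve per litre. [Ca^2+] = 0.067 + s ≈ 0.067, [CO3^2-] = s (since the Ca^2+ already present dominates).
Ksp ≈ 0.067 × s
s = 2.7 × 10^-8 M
Check: s = 2.7 × 10^-8 ≪ 0.067, so the approximation is valid.

s ≈ 2.7 x 10^-8 M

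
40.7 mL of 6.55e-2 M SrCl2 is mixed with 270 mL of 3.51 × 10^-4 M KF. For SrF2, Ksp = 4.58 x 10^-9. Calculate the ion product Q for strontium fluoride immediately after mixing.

Total volume = 40.7 + 270 = 310.7 mL.
[Sr^2+] = 6.55 x 10^-2 × (40.7/310.7) = 8.580 × 10^-3 M
[F^-] = 3.51 x 10^-4 × (270/310.7) = 3.050 × 10^-4 M
SrF2(s) ⇌ Sr^2+ + 2 F^-, so Q = [Sr^2+][F^-]^2
Q = (8.580 x 10^-3)(3.050 x 10^-4)^2 = 7.98 × 10^-10
Q < Ksp, so no precipitate of SrF2 forms.

Q ≈ 7.98 × 10^-10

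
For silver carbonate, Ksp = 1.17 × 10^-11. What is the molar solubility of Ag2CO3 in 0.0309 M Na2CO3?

s = 9.73 x 10^-6 M

Ag2CO3(s) <=> 2 Ag^+(aq) + CO3^2-(aq)
Ksp = [Ag^+]^2[CO3^2-]
If s mol/L dissolves here, [Ag^+] = 2s, [CO3^2-] = 0.0309 + s ≈ 0.0309 (since CO3^2- from Na2CO3 dominates).
Ksp ≈ (2s)^2 × 0.0309
s = 9.73 × 10^-6 M
Check: s = 9.7 × 10^-6 ≪ 0.0309, so the approximation is valid.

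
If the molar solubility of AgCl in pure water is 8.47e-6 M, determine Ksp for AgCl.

7.17 x 10^-11

AgCl(s) ⇌ Ag^+(aq) + Cl^-(aq)
If s mol/L of AgCl dissolves, [Ag^+] = s and [Cl^-] = s.
Ksp = [Ag^+][Cl^-]
Ksp = s × s = s^2
With s = 8.47 × 10^-6: Ksp = 7.17 x 10^-11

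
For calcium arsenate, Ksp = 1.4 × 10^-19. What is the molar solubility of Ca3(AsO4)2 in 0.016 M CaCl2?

s ≈ 9.2e-8 M

Ca3(AsO4)2(s) ⇌ 3 Ca^2+(aq) + 2 AsO4^3-(aq)
Ksp = [Ca^2+]^3[AsO4^3-]^2
Let s = moles of Ca3(AsO4)2 that dissolve per litre. [Ca^2+] = 0.016 + 3s ≈ 0.016, [AsO4^3-] = 2s (Ksp is small, so little additional dissolves).
Ksp ≈ (0.016)^3 × (2s)^2
s = 9.2 x 10^-8 M
Check: 3s = 2.8 × 10^-7 ≪ 0.016, so the approximation is valid.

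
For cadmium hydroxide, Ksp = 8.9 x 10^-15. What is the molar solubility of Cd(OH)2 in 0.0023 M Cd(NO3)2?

9.8e-7 M

Cd(OH)2(s) <=> Cd^2+(aq) + 2 OH^-(aq)
Ksp = [Cd^2+][OH^-]^2
Let s be the molar solubility in this solution. [Cd^2+] = 0.0023 + s ≈ 0.0023, [OH^-] = 2s (common-ion effect: Cd^2+ is already 0.0023 M).
Ksp ≈ 0.0023 × (2s)^2
s = 9.8 x 10^-7 M
Check: s = 9.8 x 10^-7 ≪ 0.0023, so the approximation is valid.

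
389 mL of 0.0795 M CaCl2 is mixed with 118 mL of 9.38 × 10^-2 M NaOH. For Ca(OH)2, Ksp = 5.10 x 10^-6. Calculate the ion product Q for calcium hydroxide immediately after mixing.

Total volume = 389 + 118 = 507 mL.
[Ca^2+] = 7.95 × 10^-2 × (389/507) = 6.100 x 10^-2 M
[OH^-] = 9.38 x 10^-2 × (118/507) = 2.183 × 10^-2 M
Ca(OH)2(s) ⇌ Ca^2+(aq) + 2 OH^-(aq), so Q = [Ca^2+][OH^-]^2
Q = (6.100 × 10^-2)(2.183 x 10^-2)^2 = 2.91 × 10^-5
Q > Ksp, so Ca(OH)2 will precipitate.

Q ≈ 2.91 × 10^-5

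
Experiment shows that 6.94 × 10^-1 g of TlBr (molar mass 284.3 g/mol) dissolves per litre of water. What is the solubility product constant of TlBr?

5.96 × 10^-6

Molar solubility s = (6.94 × 10^-1 g/L) / (284.3 g/mol) = 2.441 x 10^-3 M.
TlBr(s) ⇌ Tl^+ + Br^-
If s mol/L of TlBr dissolves, [Tl^+] = s and [Br^-] = s.
Ksp = [Tl^+][Br^-]
Ksp = s × s = s^2
With s = 2.441 × 10^-3: Ksp = 5.96 × 10^-6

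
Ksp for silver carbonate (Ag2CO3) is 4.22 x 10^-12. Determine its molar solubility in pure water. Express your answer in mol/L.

s ≈ 1.02 x 10^-4 M

Ag2CO3(s) ⇌ 2 Ag^+(aq) + CO3^2-(aq)
Ksp = [Ag^+]^2[CO3^2-]
If s mol/L of Ag2CO3 dissolves, [Ag^+] = 2s and [CO3^2-] = s.
Ksp = (2s)^2s = 4s^3
s^3 = 4.22 x 10^-12 / 4, so s = 1.02 × 10^-4 M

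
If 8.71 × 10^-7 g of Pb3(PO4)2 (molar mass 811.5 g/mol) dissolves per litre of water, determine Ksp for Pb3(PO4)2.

Molar solubility s = (8.71 x 10^-7 g/L) / (811.5 g/mol) = 1.073 × 10^-9 M.
Pb3(PO4)2(s) ⇌ 3 Pb^2+ + 2 PO4^3-
For each mole of Pb3(PO4)2 that dissolves: [Pb^2+] = 3s, [PO4^3-] = 2s.
Ksp = [Pb^2+]^3[PO4^3-]^2
Substituting: Ksp = (3s)^3(2s)^2 = 108s^5
Ksp = 108 × (1.073 × 10^-9)^5 = 1.54 x 10^-43

Ksp ≈ 1.54 × 10^-43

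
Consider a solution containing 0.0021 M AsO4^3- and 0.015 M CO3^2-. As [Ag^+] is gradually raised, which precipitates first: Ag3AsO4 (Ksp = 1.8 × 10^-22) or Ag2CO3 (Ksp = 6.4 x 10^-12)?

Precipitation of each salt starts when its ion product equals its Ksp.
For Ag3AsO4: 1.8 × 10^-22 = 0.0021 × [Ag^+]^3  ⇒  [Ag^+] = 4.4 x 10^-7 M.
For Ag2CO3: 6.4 x 10^-12 = 0.015 × [Ag^+]^2  ⇒  [Ag^+] = 2.1 x 10^-5 M.
The salt with the lower threshold [Ag^+] precipitates first: Ag3AsO4.

Ag3AsO4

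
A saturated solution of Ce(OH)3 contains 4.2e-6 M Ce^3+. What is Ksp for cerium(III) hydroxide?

8.4 × 10^-21

Ce(OH)3(s) ⇌ Ce^3+ + 3 OH^-
Stoichiometry gives [OH^-] = (3/1)[Ce^3+] = 1.26 x 10^-5 M.
Ksp = [Ce^3+][OH^-]^3
Ksp = 4.2 x 10^-6 × (1.26 x 10^-5)^3 = 8.4 x 10^-21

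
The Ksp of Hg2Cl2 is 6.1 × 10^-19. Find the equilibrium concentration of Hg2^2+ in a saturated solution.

5.3e-7 M

Hg2Cl2(s) ⇌ Hg2^2+ + 2 Cl^-
Ksp = [Hg2^2+][Cl^-]^2
For each mole of Hg2Cl2 that dissolves: [Hg2^2+] = s, [Cl^-] = 2s.
So Ksp = s × (2s)^2 = 4s^3
s^3 = 6.1 × 10^-19 / 4, so s = 5.34 × 10^-7 M
[Hg2^2+] = s = 5.3 x 10^-7 M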